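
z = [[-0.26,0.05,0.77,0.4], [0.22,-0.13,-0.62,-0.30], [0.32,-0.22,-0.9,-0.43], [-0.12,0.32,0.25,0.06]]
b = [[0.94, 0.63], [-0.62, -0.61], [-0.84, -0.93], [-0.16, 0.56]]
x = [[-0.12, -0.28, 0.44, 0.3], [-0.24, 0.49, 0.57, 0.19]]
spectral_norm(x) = 0.87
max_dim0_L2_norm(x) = 0.72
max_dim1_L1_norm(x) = 1.49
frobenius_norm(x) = 1.02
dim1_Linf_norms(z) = [0.77, 0.62, 0.9, 0.32]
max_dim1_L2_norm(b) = 1.25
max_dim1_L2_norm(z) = 1.07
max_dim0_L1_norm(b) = 2.73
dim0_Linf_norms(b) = [0.94, 0.93]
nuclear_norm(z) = 1.91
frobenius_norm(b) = 1.99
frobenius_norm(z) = 1.64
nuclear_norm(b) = 2.46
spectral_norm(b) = 1.91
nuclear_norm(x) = 1.40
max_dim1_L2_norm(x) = 0.81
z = b @ x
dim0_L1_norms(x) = [0.36, 0.77, 1.01, 0.49]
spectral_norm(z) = 1.61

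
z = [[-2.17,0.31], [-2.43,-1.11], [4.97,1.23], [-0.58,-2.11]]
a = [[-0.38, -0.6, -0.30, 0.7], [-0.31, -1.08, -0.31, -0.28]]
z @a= [[0.73, 0.97, 0.55, -1.61], [1.27, 2.66, 1.07, -1.39], [-2.27, -4.31, -1.87, 3.13], [0.87, 2.63, 0.83, 0.18]]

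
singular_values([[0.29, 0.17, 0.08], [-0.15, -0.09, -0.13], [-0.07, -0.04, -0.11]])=[0.42, 0.1, 0.0]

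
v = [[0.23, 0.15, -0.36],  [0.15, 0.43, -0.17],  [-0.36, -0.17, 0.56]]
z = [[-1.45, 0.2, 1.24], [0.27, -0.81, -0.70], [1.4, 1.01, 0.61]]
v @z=[[-0.8, -0.44, -0.04], [-0.34, -0.49, -0.22], [1.26, 0.63, 0.01]]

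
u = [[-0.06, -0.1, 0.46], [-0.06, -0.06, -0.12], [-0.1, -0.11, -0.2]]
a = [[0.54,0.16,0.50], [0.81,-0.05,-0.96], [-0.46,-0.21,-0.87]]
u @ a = [[-0.32, -0.1, -0.33],[-0.03, 0.02, 0.13],[-0.05, 0.03, 0.23]]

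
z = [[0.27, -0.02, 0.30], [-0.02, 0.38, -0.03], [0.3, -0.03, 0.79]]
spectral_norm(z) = 0.93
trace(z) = 1.44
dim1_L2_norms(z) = [0.4, 0.38, 0.85]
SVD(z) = [[-0.41, -0.01, -0.91], [0.06, -1.00, -0.02], [-0.91, -0.07, 0.41]] @ diag([0.9292956941425267, 0.37782678058172847, 0.13287752527574506]) @ [[-0.41, 0.06, -0.91], [-0.01, -1.00, -0.07], [-0.91, -0.02, 0.41]]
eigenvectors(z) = [[0.41, -0.91, 0.01], [-0.06, -0.02, 1.00], [0.91, 0.41, 0.07]]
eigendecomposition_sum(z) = [[0.16, -0.02, 0.35], [-0.02, 0.00, -0.05], [0.35, -0.05, 0.77]] + [[0.11, 0.00, -0.05], [0.0, 0.00, -0.00], [-0.05, -0.00, 0.02]] + [[0.00, 0.00, 0.0],[0.0, 0.38, 0.03],[0.0, 0.03, 0.00]]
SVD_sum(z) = [[0.16,-0.02,0.35],[-0.02,0.0,-0.05],[0.35,-0.05,0.77]] + [[0.00, 0.0, 0.0], [0.00, 0.38, 0.03], [0.00, 0.03, 0.00]] + [[0.11, 0.0, -0.05], [0.00, 0.00, -0.00], [-0.05, -0.00, 0.02]]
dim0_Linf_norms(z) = [0.3, 0.38, 0.79]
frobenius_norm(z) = 1.01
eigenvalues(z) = [0.93, 0.13, 0.38]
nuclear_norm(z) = 1.44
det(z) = 0.05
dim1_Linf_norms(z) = [0.3, 0.38, 0.79]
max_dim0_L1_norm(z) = 1.12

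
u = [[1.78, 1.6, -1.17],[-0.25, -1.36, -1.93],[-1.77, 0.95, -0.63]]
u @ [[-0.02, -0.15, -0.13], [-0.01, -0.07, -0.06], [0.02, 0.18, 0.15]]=[[-0.08, -0.59, -0.5], [-0.02, -0.21, -0.18], [0.01, 0.09, 0.08]]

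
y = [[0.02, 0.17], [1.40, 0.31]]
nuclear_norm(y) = 1.60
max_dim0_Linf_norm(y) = 1.4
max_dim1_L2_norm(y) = 1.43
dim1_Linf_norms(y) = [0.17, 1.4]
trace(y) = 0.33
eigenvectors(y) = [[-0.42, -0.25],[0.91, -0.97]]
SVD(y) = [[-0.04, -1.0], [-1.0, 0.04]] @ diag([1.435028958012883, 0.16152984140541568]) @ [[-0.98, -0.22],[0.22, -0.98]]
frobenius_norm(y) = 1.44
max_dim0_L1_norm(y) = 1.42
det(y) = -0.23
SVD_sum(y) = [[0.06, 0.01], [1.40, 0.32]] + [[-0.04, 0.16], [0.0, -0.01]]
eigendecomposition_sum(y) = [[-0.22, 0.06], [0.47, -0.12]] + [[0.24,0.11],[0.93,0.43]]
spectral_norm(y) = 1.44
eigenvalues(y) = [-0.34, 0.67]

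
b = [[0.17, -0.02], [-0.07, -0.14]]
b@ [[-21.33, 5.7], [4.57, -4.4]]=[[-3.72, 1.06], [0.85, 0.22]]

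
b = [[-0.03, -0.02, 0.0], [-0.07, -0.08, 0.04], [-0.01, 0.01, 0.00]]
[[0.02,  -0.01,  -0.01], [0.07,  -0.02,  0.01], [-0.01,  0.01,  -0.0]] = b@ [[-0.03, -0.16, 0.17], [-0.91, 0.50, 0.07], [-0.01, 0.3, 0.70]]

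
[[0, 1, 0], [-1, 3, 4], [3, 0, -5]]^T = [[0, -1, 3], [1, 3, 0], [0, 4, -5]]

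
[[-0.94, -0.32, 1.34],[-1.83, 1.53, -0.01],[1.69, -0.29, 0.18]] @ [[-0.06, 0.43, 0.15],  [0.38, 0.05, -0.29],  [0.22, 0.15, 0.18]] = [[0.23, -0.22, 0.19], [0.69, -0.71, -0.72], [-0.17, 0.74, 0.37]]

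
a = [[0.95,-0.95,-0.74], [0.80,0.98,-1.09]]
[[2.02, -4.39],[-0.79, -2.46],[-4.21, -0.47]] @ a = [[-1.59,-6.22,3.29], [-2.72,-1.66,3.27], [-4.38,3.54,3.63]]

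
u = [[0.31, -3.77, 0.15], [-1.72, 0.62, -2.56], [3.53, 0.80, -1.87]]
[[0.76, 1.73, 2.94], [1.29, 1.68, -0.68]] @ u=[[7.64,0.56,-9.81], [-4.89,-4.37,-2.84]]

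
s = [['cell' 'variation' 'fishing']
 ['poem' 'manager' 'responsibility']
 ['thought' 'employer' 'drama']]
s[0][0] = 'cell'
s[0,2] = 'fishing'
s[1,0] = 'poem'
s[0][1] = 'variation'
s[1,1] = 'manager'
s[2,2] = 'drama'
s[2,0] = 'thought'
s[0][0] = 'cell'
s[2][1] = 'employer'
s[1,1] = 'manager'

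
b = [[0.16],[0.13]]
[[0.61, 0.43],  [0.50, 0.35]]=b@[[3.84, 2.69]]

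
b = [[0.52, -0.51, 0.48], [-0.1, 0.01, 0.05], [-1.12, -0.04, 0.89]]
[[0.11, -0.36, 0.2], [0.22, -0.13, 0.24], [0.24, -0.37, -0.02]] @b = [[-0.13, -0.07, 0.21], [-0.14, -0.12, 0.31], [0.18, -0.13, 0.08]]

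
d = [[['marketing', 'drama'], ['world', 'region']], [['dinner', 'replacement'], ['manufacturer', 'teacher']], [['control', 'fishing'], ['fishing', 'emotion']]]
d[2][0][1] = 'fishing'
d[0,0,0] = 'marketing'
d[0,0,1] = 'drama'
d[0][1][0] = 'world'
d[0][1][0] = 'world'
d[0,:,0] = ['marketing', 'world']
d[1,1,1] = 'teacher'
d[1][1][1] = 'teacher'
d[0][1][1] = 'region'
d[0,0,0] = 'marketing'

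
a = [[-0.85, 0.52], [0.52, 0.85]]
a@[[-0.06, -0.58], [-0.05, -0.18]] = [[0.02, 0.40], [-0.07, -0.45]]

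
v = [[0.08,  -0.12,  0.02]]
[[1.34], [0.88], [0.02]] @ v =[[0.11, -0.16, 0.03],  [0.07, -0.11, 0.02],  [0.0, -0.0, 0.00]]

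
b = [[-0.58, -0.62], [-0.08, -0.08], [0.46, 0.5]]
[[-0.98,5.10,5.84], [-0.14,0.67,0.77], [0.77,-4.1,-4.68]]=b @ [[2.83,-2.01,-2.77],  [-1.07,-6.35,-6.82]]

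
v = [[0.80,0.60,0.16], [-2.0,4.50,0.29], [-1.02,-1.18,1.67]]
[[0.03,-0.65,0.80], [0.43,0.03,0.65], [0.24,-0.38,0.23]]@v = [[0.51,-3.85,1.15], [-0.38,-0.37,1.16], [0.72,-1.84,0.31]]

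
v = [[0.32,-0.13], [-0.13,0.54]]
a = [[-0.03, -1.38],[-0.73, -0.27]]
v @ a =[[0.09, -0.41], [-0.39, 0.03]]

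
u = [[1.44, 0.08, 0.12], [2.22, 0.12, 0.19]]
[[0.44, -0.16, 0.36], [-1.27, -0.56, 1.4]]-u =[[-1.00,-0.24,0.24], [-3.49,-0.68,1.21]]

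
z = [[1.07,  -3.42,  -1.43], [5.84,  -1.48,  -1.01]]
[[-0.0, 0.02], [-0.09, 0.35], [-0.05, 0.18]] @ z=[[0.12,-0.03,-0.02], [1.95,-0.21,-0.22], [1.0,-0.1,-0.11]]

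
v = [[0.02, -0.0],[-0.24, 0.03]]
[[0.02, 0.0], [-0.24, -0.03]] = v@[[1.00, 0.02], [0.02, -1.0]]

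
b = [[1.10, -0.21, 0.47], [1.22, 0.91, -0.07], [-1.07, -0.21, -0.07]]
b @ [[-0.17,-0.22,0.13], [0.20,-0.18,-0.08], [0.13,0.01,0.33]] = [[-0.17, -0.20, 0.31], [-0.03, -0.43, 0.06], [0.13, 0.27, -0.15]]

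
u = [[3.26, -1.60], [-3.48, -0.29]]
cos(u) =[[-0.20, 0.1], [0.22, 0.03]]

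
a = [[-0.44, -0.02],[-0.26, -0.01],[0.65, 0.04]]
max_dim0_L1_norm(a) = 1.35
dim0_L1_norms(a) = [1.35, 0.07]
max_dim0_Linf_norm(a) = 0.65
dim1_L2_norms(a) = [0.44, 0.26, 0.65]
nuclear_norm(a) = 0.84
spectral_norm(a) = 0.83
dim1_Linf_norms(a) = [0.44, 0.26, 0.65]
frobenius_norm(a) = 0.83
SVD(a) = [[-0.53, -0.55], [-0.31, -0.57], [0.79, -0.6]] @ diag([0.8280978381699795, 0.007346456166515567]) @ [[1.0, 0.05], [0.05, -1.0]]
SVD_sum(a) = [[-0.44, -0.02], [-0.26, -0.01], [0.65, 0.04]] + [[-0.0, 0.0], [-0.00, 0.0], [-0.00, 0.00]]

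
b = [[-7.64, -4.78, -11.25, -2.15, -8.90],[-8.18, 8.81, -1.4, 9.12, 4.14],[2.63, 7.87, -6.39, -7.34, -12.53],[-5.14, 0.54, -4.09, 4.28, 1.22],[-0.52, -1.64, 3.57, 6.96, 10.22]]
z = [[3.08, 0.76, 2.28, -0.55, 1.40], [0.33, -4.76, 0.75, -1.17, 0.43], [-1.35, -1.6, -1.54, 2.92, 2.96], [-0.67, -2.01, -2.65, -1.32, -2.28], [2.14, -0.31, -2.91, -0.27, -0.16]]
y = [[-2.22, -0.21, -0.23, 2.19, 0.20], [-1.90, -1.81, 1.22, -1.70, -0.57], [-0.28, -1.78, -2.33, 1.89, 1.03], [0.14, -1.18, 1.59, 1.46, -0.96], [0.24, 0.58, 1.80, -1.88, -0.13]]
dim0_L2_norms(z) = [4.06, 5.47, 4.86, 3.47, 4.02]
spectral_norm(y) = 5.02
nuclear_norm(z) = 19.52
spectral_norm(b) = 24.99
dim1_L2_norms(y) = [3.14, 3.4, 3.65, 2.64, 2.68]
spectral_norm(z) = 6.03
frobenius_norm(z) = 9.91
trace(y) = -5.03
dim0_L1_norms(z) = [7.57, 9.44, 10.13, 6.23, 7.23]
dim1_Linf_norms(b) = [11.25, 9.12, 12.53, 5.14, 10.22]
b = y @ z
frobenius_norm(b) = 33.03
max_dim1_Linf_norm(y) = 2.33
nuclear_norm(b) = 57.29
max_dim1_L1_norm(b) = 36.76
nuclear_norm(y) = 13.70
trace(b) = 9.28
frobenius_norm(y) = 7.00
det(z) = -0.95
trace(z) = -4.70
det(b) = 84.53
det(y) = -49.22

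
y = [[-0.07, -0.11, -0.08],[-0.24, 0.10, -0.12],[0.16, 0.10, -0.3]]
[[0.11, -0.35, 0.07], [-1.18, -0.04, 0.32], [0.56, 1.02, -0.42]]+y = [[0.04, -0.46, -0.01], [-1.42, 0.06, 0.20], [0.72, 1.12, -0.72]]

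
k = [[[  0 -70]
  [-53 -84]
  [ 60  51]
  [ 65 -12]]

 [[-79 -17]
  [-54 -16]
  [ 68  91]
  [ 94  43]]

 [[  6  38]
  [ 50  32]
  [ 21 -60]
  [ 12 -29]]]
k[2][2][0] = 21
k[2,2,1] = -60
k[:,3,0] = [65, 94, 12]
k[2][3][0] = 12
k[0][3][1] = -12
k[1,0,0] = -79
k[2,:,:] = [[6, 38], [50, 32], [21, -60], [12, -29]]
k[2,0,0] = 6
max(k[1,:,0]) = 94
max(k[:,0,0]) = 6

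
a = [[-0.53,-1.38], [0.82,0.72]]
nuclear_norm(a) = 2.21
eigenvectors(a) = [[0.79+0.00j, (0.79-0j)], [(-0.36-0.49j), (-0.36+0.49j)]]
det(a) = 0.75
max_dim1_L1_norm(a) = 1.91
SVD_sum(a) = [[-0.74, -1.26], [0.53, 0.89]] + [[0.21, -0.12],[0.29, -0.17]]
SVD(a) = [[-0.82, 0.58], [0.58, 0.82]] @ diag([1.7889486507788164, 0.4192406527003939]) @ [[0.51, 0.86], [0.86, -0.51]]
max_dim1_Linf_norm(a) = 1.38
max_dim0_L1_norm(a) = 2.1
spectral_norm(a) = 1.79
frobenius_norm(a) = 1.84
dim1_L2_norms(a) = [1.48, 1.09]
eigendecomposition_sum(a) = [[(-0.26+0.46j), (-0.69+0.08j)], [0.41-0.05j, 0.36+0.40j]] + [[(-0.26-0.46j), (-0.69-0.08j)], [(0.41+0.05j), (0.36-0.4j)]]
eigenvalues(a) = [(0.09+0.86j), (0.09-0.86j)]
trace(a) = 0.19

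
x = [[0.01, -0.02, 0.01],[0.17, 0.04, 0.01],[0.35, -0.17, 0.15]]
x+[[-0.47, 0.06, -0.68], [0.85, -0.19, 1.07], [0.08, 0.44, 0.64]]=[[-0.46,0.04,-0.67], [1.02,-0.15,1.08], [0.43,0.27,0.79]]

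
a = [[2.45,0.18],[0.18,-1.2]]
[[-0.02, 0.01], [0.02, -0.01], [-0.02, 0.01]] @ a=[[-0.05,-0.02], [0.05,0.02], [-0.05,-0.02]]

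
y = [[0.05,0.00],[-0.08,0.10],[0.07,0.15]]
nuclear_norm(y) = 0.30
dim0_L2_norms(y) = [0.12, 0.18]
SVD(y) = [[-0.04, 0.43], [-0.49, -0.8], [-0.87, 0.43]] @ diag([0.18118624521549176, 0.11606698300857009]) @ [[-0.13, -0.99], [0.99, -0.13]]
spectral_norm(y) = 0.18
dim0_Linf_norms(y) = [0.08, 0.15]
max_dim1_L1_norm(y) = 0.22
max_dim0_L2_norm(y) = 0.18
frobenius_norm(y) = 0.22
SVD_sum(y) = [[0.0, 0.01], [0.01, 0.09], [0.02, 0.16]] + [[0.05, -0.01], [-0.09, 0.01], [0.05, -0.01]]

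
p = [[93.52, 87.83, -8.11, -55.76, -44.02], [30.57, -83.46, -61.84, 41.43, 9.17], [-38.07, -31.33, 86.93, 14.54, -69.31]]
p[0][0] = 93.52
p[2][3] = 14.54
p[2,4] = -69.31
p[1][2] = -61.84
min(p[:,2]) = -61.84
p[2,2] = 86.93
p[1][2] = -61.84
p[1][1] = -83.46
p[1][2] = -61.84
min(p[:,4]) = -69.31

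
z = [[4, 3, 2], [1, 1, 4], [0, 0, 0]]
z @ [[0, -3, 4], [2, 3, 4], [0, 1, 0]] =[[6, -1, 28], [2, 4, 8], [0, 0, 0]]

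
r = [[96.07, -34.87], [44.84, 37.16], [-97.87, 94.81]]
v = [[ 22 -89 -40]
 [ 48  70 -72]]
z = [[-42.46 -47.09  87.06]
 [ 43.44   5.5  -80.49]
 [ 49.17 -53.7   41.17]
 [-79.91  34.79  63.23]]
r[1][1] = 37.16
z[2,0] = 49.17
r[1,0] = 44.84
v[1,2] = -72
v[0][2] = -40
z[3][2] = 63.23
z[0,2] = 87.06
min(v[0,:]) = -89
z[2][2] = 41.17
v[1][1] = 70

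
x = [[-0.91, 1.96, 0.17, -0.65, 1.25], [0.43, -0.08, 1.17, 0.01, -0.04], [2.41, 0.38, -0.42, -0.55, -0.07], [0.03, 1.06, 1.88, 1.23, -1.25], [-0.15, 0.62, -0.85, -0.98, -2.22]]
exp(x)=[[0.35, 0.89, -0.55, -1.54, 0.74], [1.16, 1.84, 0.68, -1.09, 0.57], [0.96, 1.09, -0.21, -2.1, 1.00], [3.76, 4.27, 4.28, 1.54, -0.03], [-0.88, -0.79, -0.96, -0.35, 0.07]]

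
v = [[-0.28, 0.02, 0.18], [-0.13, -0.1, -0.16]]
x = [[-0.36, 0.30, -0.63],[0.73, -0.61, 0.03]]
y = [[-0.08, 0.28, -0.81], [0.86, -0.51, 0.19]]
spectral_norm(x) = 1.12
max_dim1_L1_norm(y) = 1.56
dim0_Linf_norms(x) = [0.73, 0.61, 0.63]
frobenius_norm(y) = 1.33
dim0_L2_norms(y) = [0.86, 0.58, 0.83]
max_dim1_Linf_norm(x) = 0.73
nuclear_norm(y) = 1.84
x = v + y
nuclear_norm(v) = 0.56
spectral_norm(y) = 1.13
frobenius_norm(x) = 1.23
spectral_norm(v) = 0.33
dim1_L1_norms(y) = [1.17, 1.56]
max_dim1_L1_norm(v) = 0.48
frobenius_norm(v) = 0.40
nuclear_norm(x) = 1.64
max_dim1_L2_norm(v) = 0.33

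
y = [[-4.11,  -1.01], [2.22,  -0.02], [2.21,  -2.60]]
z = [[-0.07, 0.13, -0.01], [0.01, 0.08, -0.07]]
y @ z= [[0.28, -0.62, 0.11], [-0.16, 0.29, -0.02], [-0.18, 0.08, 0.16]]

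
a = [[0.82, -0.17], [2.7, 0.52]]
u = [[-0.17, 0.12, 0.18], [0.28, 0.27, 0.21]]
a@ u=[[-0.19,0.05,0.11], [-0.31,0.46,0.60]]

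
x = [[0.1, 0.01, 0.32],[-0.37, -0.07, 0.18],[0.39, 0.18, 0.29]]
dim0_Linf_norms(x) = [0.39, 0.18, 0.32]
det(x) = -0.02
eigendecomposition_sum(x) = [[-0.11, -0.05, 0.07],[-0.26, -0.12, 0.17],[0.15, 0.06, -0.10]] + [[0.03, -0.03, -0.03],[-0.07, 0.06, 0.06],[0.00, -0.00, -0.00]] + [[0.17,  0.08,  0.28], [-0.03,  -0.02,  -0.05], [0.24,  0.12,  0.39]]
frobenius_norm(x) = 0.75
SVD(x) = [[-0.39, -0.55, -0.74], [0.39, -0.82, 0.42], [-0.84, -0.12, 0.54]] @ diag([0.6160302304911386, 0.41454352358626395, 0.062931885191207]) @ [[-0.83,-0.29,-0.48],[0.48,0.07,-0.87],[-0.29,0.95,-0.08]]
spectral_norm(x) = 0.62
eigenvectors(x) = [[-0.33, -0.41, 0.58],[-0.83, 0.91, -0.11],[0.46, -0.02, 0.81]]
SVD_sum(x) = [[0.20, 0.07, 0.12], [-0.20, -0.07, -0.12], [0.42, 0.15, 0.25]] + [[-0.11, -0.02, 0.20], [-0.16, -0.02, 0.3], [-0.02, -0.0, 0.04]] + [[0.01, -0.04, 0.0], [-0.01, 0.02, -0.00], [-0.01, 0.03, -0.00]]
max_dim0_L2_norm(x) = 0.55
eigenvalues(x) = [-0.32, 0.09, 0.54]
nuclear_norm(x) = 1.09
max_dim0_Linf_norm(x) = 0.39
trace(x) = 0.32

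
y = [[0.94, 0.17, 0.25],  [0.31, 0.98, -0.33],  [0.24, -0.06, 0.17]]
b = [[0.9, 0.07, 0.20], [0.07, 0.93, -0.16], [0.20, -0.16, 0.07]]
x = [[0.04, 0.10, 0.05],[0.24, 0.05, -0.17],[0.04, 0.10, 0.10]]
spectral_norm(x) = 0.30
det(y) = 0.05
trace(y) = 2.09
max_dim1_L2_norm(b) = 0.95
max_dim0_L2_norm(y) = 1.02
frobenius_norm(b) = 1.35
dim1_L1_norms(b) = [1.17, 1.16, 0.43]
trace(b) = 1.90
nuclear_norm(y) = 2.13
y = x + b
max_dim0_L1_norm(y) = 1.49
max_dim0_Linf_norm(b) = 0.93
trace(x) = 0.19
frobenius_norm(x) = 0.35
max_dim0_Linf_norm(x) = 0.24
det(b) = -0.01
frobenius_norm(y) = 1.49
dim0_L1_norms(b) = [1.17, 1.16, 0.43]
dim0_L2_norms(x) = [0.25, 0.15, 0.2]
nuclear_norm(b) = 1.91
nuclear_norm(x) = 0.51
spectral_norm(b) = 0.99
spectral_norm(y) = 1.21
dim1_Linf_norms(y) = [0.94, 0.98, 0.24]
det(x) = -0.00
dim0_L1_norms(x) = [0.32, 0.25, 0.32]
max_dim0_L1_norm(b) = 1.17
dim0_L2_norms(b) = [0.92, 0.95, 0.27]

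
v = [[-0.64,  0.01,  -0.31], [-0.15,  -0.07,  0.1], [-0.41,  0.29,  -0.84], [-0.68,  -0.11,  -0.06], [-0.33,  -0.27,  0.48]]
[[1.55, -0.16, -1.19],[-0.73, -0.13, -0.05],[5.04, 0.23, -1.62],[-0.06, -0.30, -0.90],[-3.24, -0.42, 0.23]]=v @[[0.53, 0.67, 1.41], [0.58, -0.88, -0.99], [-6.06, -0.9, 0.90]]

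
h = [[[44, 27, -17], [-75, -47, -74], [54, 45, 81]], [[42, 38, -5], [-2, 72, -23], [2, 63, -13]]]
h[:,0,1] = [27, 38]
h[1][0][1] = 38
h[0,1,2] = -74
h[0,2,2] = 81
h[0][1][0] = -75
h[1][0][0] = 42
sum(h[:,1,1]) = 25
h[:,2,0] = [54, 2]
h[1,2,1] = 63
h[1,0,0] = 42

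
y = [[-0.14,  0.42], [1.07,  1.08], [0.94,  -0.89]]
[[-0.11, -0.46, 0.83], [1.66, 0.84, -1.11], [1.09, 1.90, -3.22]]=y@[[1.35, 1.42, -2.27], [0.20, -0.63, 1.22]]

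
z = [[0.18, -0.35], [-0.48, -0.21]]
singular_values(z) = [0.53, 0.39]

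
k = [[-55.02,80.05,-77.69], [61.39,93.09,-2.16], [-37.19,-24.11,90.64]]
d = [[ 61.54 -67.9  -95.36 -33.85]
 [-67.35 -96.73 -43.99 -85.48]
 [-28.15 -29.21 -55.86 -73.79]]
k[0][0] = -55.02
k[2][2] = 90.64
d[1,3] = -85.48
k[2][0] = -37.19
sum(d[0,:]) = -135.57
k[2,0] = -37.19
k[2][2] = 90.64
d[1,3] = -85.48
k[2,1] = -24.11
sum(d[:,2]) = -195.20999999999998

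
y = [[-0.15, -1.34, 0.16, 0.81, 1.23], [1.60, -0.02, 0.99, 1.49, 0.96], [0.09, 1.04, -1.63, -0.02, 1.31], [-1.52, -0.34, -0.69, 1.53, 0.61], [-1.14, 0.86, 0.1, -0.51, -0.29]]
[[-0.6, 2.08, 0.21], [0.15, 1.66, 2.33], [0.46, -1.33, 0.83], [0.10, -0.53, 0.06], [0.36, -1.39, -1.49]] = y@[[-0.01, 0.39, 0.99],[0.49, -1.05, 0.12],[-0.03, 0.65, -0.47],[0.18, -0.14, 0.88],[-0.07, 0.6, -0.10]]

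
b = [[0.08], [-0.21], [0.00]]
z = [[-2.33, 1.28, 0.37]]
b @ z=[[-0.19, 0.1, 0.03], [0.49, -0.27, -0.08], [0.0, 0.0, 0.0]]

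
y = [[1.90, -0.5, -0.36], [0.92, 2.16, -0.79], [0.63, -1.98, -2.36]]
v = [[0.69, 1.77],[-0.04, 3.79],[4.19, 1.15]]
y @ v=[[-0.18, 1.05], [-2.76, 8.91], [-9.37, -9.10]]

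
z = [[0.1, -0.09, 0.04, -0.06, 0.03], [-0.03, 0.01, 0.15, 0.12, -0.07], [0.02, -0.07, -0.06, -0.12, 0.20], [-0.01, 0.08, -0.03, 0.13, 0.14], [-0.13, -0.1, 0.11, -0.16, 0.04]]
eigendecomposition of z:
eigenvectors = [[(-0.16+0j), 0.36-0.18j, 0.36+0.18j, -0.81+0.00j, -0.26+0.00j], [-0.69+0.00j, (-0.05-0.31j), (-0.05+0.31j), (0.11+0j), (-0.78+0j)], [0.49+0.00j, 0.58+0.00j, 0.58-0.00j, (-0.41+0j), -0.35+0.00j], [0.36+0.00j, (0.03-0.3j), 0.03+0.30j, (0.39+0j), 0.44+0.00j], [(-0.36+0j), 0.53+0.20j, 0.53-0.20j, (-0.11+0j), -0.08+0.00j]]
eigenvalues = [(-0.2+0j), (0.13+0.16j), (0.13-0.16j), (0.17+0j), (-0.01+0j)]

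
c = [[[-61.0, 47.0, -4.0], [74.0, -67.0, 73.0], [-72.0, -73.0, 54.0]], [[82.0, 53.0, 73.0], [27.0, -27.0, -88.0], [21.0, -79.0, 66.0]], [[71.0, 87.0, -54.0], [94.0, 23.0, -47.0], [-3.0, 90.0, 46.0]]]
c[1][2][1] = -79.0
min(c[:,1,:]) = -88.0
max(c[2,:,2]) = 46.0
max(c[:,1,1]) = 23.0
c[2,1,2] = -47.0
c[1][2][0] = 21.0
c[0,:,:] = [[-61.0, 47.0, -4.0], [74.0, -67.0, 73.0], [-72.0, -73.0, 54.0]]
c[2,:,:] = [[71.0, 87.0, -54.0], [94.0, 23.0, -47.0], [-3.0, 90.0, 46.0]]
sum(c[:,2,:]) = 50.0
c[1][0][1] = 53.0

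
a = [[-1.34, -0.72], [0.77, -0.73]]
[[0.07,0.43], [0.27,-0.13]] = a @ [[0.09, -0.27], [-0.27, -0.10]]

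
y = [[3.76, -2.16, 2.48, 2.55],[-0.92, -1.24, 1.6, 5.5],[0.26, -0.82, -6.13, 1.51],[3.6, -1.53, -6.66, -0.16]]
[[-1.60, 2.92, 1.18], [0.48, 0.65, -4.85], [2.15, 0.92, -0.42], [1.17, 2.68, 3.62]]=y @ [[-0.12, 0.54, 0.73], [0.45, -0.28, -0.30], [-0.35, -0.05, -0.06], [0.27, 0.16, -0.81]]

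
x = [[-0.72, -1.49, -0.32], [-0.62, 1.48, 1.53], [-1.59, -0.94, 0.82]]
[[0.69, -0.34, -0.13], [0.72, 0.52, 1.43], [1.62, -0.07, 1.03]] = x @ [[-0.28, 0.54, -0.87], [-0.51, -0.19, 0.48], [0.85, 0.74, 0.12]]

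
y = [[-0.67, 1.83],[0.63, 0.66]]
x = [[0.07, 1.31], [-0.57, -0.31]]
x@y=[[0.78, 0.99], [0.19, -1.25]]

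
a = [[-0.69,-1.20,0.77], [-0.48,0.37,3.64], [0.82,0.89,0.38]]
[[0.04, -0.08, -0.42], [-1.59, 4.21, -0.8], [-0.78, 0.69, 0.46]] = a @ [[-0.75, -0.83, 0.78], [0.05, 1.14, -0.16], [-0.54, 0.93, -0.1]]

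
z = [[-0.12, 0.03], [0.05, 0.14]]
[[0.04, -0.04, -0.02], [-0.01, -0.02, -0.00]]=z @ [[-0.30, 0.30, 0.13], [0.05, -0.28, -0.07]]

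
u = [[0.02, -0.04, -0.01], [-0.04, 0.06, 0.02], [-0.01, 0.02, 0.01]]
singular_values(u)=[0.09, 0.01, 0.0]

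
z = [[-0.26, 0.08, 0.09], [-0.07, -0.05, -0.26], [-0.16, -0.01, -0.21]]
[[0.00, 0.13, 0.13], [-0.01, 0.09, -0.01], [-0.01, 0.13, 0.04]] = z @ [[0.04, -0.46, -0.32], [0.18, 0.50, 0.54], [0.01, -0.30, 0.01]]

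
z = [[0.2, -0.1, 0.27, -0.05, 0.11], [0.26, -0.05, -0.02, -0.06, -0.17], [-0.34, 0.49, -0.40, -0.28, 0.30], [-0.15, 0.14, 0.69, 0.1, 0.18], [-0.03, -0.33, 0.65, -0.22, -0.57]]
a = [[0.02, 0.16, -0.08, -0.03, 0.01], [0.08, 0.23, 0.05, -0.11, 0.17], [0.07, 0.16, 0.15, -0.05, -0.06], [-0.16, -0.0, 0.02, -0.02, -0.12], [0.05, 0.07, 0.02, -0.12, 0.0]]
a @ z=[[0.08, -0.06, 0.02, 0.01, -0.06], [0.07, -0.07, 0.03, -0.08, -0.13], [0.01, 0.07, -0.12, -0.05, 0.05], [-0.03, 0.06, -0.14, 0.03, 0.05], [0.04, -0.02, -0.08, -0.02, -0.02]]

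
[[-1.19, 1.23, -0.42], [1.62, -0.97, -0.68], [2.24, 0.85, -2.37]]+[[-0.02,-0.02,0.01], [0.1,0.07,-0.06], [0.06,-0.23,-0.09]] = [[-1.21, 1.21, -0.41], [1.72, -0.90, -0.74], [2.3, 0.62, -2.46]]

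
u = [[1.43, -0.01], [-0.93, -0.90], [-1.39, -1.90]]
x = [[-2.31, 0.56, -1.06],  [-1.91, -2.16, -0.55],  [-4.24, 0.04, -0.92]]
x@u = [[-2.35, 1.53], [0.04, 3.01], [-4.82, 1.75]]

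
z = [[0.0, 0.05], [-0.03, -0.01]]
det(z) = 0.00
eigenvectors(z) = [[(0.79+0j), 0.79-0.00j], [(-0.08+0.61j), (-0.08-0.61j)]]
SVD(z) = [[0.96, -0.29],[-0.29, -0.96]] @ diag([0.0514916286289917, 0.0291309488539938]) @ [[0.17, 0.99], [0.99, -0.17]]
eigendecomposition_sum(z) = [[0.00+0.02j, (0.03+0j)], [-0.01-0.00j, -0.01+0.02j]] + [[0.00-0.02j, 0.03-0.00j],  [-0.01+0.00j, -0.01-0.02j]]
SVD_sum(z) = [[0.01, 0.05],  [-0.00, -0.01]] + [[-0.01, 0.00], [-0.03, 0.0]]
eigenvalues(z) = [(-0+0.04j), (-0-0.04j)]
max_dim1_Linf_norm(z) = 0.05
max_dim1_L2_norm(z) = 0.05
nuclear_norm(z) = 0.08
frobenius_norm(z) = 0.06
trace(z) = -0.01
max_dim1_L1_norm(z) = 0.05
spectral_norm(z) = 0.05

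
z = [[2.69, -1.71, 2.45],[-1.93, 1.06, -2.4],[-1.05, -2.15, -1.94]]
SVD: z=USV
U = [[-0.74,-0.3,-0.6],  [0.61,0.09,-0.79],  [0.29,-0.95,0.12]]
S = [5.32, 2.8, 0.3]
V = [[-0.65, 0.24, -0.72], [0.00, 0.95, 0.31], [-0.76, -0.2, 0.62]]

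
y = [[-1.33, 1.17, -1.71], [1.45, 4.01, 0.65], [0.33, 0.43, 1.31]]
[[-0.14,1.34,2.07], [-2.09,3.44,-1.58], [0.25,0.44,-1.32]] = y @ [[-0.81,-0.3,-0.51],[-0.31,0.95,-0.07],[0.50,0.10,-0.86]]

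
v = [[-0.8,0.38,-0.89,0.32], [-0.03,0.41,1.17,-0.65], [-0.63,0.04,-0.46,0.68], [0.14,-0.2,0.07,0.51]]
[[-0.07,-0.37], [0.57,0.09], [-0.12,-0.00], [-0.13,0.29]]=v@[[-0.13, 0.23], [0.34, -0.04], [0.30, 0.35], [-0.12, 0.45]]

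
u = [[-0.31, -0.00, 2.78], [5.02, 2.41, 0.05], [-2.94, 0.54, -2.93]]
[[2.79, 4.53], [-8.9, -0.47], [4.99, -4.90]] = u@[[-2.26,-0.00], [1.0,-0.23], [0.75,1.63]]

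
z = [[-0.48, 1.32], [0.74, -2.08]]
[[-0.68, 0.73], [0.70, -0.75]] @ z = [[0.87,-2.42], [-0.89,2.48]]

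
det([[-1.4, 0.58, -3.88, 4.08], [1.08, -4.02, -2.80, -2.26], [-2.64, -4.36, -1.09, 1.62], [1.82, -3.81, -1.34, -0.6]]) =244.270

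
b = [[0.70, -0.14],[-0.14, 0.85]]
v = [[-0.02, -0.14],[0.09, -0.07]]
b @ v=[[-0.03, -0.09], [0.08, -0.04]]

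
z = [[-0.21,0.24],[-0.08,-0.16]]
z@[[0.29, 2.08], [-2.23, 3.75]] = [[-0.60, 0.46],[0.33, -0.77]]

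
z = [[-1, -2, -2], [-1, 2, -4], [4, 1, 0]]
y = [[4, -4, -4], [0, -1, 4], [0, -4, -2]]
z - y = [[-5, 2, 2], [-1, 3, -8], [4, 5, 2]]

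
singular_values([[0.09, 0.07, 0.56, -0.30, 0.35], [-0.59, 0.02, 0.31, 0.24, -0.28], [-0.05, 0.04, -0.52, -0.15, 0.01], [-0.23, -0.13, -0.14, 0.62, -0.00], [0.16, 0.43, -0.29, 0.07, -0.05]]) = [0.96, 0.91, 0.45, 0.41, 0.23]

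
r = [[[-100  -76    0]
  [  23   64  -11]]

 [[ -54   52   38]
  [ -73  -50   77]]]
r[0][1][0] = 23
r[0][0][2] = 0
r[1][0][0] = -54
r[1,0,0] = -54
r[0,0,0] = -100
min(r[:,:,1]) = -76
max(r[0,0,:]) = 0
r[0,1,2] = -11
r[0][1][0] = 23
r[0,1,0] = 23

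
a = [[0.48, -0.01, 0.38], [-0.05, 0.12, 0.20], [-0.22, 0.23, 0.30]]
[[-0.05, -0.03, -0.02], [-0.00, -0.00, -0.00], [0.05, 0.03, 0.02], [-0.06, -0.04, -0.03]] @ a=[[-0.02, -0.01, -0.03],[0.0, 0.00, 0.00],[0.02, 0.01, 0.03],[-0.02, -0.01, -0.04]]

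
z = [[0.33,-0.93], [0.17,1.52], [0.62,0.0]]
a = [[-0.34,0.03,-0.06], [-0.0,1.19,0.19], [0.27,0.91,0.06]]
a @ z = [[-0.14, 0.36], [0.32, 1.81], [0.28, 1.13]]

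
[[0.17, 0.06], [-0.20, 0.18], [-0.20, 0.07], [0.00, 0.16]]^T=[[0.17, -0.2, -0.20, 0.00], [0.06, 0.18, 0.07, 0.16]]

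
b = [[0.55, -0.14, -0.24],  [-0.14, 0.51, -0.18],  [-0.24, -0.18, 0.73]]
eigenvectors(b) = [[0.62, 0.62, -0.48], [0.61, -0.77, -0.21], [0.50, 0.16, 0.85]]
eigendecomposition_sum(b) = [[0.08, 0.08, 0.07], [0.08, 0.08, 0.07], [0.07, 0.07, 0.05]] + [[0.26, -0.32, 0.07], [-0.32, 0.39, -0.08], [0.07, -0.08, 0.02]] + [[0.21, 0.09, -0.37], [0.09, 0.04, -0.16], [-0.37, -0.16, 0.66]]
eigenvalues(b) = [0.22, 0.66, 0.91]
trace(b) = 1.79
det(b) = 0.13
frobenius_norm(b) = 1.15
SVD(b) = [[-0.48, 0.62, 0.62],[-0.21, -0.77, 0.61],[0.85, 0.16, 0.5]] @ diag([0.911253049690591, 0.6609809864111527, 0.21776596389825617]) @ [[-0.48,-0.21,0.85], [0.62,-0.77,0.16], [0.62,0.61,0.50]]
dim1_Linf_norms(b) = [0.55, 0.51, 0.73]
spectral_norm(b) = 0.91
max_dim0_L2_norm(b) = 0.79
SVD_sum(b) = [[0.21, 0.09, -0.37],[0.09, 0.04, -0.16],[-0.37, -0.16, 0.66]] + [[0.26, -0.32, 0.07], [-0.32, 0.39, -0.08], [0.07, -0.08, 0.02]] + [[0.08, 0.08, 0.07], [0.08, 0.08, 0.07], [0.07, 0.07, 0.05]]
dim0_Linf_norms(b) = [0.55, 0.51, 0.73]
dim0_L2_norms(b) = [0.62, 0.56, 0.79]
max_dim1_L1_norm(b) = 1.15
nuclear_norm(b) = 1.79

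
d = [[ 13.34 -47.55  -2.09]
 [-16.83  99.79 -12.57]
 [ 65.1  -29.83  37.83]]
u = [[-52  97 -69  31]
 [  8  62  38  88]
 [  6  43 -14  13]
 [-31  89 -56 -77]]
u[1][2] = 38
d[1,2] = -12.57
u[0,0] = -52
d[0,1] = -47.55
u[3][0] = -31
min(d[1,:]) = -16.83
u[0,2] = -69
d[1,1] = 99.79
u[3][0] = -31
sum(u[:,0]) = -69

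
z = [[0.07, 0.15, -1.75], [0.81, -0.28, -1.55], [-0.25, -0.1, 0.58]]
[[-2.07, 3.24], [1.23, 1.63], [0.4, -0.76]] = z@[[2.06, -1.47],[-3.69, 0.34],[0.95, -1.88]]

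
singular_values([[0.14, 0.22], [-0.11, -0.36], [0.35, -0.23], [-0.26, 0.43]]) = [0.69, 0.4]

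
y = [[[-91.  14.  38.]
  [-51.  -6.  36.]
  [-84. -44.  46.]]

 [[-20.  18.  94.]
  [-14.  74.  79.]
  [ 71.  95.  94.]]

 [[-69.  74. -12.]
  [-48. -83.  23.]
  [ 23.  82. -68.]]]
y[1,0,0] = -20.0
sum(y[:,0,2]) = 120.0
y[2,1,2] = 23.0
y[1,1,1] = 74.0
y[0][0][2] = 38.0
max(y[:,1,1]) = 74.0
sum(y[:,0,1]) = 106.0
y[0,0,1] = 14.0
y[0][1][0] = -51.0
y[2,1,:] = [-48.0, -83.0, 23.0]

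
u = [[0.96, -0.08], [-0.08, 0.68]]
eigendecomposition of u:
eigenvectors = [[0.97, 0.26], [-0.26, 0.97]]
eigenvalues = [0.98, 0.66]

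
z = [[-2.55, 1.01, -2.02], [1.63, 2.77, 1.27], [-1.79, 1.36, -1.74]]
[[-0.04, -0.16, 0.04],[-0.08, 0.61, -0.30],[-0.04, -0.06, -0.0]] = z @ [[0.01, 0.02, -0.0], [-0.03, 0.15, -0.08], [-0.01, 0.13, -0.06]]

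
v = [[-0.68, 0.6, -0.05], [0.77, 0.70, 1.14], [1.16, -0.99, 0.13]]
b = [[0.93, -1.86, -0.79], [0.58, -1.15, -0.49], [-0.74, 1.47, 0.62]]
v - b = [[-1.61,2.46,0.74], [0.19,1.85,1.63], [1.9,-2.46,-0.49]]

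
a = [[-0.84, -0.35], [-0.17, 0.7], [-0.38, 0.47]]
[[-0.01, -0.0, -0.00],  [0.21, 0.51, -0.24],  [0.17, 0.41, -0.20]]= a @ [[-0.11, -0.27, 0.13], [0.28, 0.66, -0.31]]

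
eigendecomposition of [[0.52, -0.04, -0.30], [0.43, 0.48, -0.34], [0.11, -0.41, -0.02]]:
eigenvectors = [[-0.31, -0.68, 0.47], [-0.86, 0.24, 0.17], [0.40, -0.69, 0.86]]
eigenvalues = [0.79, 0.23, -0.04]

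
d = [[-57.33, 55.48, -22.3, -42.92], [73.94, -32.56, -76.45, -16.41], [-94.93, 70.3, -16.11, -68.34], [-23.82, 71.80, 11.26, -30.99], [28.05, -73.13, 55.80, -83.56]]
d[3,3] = -30.99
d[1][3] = -16.41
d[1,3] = -16.41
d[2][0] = -94.93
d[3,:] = [-23.82, 71.8, 11.26, -30.99]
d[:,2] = [-22.3, -76.45, -16.11, 11.26, 55.8]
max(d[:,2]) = 55.8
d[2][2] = -16.11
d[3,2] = 11.26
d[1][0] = 73.94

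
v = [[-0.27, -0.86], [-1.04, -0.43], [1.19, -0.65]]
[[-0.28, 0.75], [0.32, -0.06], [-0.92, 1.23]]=v@[[-0.51, 0.48], [0.48, -1.02]]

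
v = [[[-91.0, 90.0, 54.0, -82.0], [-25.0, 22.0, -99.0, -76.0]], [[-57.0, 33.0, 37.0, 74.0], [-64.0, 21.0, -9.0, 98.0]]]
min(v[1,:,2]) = -9.0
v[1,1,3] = 98.0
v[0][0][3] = -82.0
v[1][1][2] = -9.0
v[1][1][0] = -64.0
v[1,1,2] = -9.0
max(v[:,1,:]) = 98.0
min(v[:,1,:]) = -99.0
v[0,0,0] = -91.0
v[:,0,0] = [-91.0, -57.0]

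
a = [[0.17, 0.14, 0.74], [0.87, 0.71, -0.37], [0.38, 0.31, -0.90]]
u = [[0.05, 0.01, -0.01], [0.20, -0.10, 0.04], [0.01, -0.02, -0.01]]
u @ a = [[0.01, 0.01, 0.04],  [-0.04, -0.03, 0.15],  [-0.02, -0.02, 0.02]]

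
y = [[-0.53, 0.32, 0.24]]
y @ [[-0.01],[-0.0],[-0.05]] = [[-0.01]]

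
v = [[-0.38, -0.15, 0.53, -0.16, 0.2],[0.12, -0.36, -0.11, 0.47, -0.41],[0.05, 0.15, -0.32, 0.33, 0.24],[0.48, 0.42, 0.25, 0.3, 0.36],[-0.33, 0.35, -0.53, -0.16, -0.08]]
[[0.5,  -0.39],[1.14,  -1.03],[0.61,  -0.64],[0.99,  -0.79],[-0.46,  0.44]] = v @ [[-1.41,1.16], [1.1,-0.60], [1.52,-1.07], [3.47,-3.02], [-0.59,0.21]]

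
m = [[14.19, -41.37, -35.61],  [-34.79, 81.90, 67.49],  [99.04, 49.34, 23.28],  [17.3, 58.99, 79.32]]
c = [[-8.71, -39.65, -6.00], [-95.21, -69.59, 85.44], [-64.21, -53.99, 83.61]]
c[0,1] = -39.65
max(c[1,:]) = 85.44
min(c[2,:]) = -64.21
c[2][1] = -53.99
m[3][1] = 58.99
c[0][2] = -6.0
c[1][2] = 85.44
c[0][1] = -39.65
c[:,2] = [-6.0, 85.44, 83.61]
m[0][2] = -35.61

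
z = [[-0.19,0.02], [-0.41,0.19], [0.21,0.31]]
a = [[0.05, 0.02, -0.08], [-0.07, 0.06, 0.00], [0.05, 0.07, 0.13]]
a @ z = [[-0.03, -0.02],  [-0.01, 0.01],  [-0.01, 0.05]]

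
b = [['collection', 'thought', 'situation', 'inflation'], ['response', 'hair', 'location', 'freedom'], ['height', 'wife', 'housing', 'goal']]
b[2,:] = ['height', 'wife', 'housing', 'goal']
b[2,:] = ['height', 'wife', 'housing', 'goal']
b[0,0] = 'collection'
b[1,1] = 'hair'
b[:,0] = ['collection', 'response', 'height']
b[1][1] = 'hair'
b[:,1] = ['thought', 'hair', 'wife']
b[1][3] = 'freedom'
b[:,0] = ['collection', 'response', 'height']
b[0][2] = 'situation'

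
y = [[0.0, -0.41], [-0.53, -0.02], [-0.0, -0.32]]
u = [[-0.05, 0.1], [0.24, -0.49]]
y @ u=[[-0.10, 0.20], [0.02, -0.04], [-0.08, 0.16]]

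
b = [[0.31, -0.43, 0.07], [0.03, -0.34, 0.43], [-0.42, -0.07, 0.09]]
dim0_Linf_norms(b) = [0.42, 0.43, 0.43]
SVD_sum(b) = [[0.20,-0.38,0.24], [0.2,-0.37,0.24], [-0.03,0.06,-0.04]] + [[0.14, 0.02, -0.08], [-0.2, -0.03, 0.12], [-0.35, -0.06, 0.21]] + [[-0.04, -0.08, -0.09],[0.03, 0.07, 0.08],[-0.03, -0.07, -0.08]]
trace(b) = 0.06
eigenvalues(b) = [(0.46+0j), (-0.2+0.33j), (-0.2-0.33j)]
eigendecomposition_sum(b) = [[0.28+0.00j, (-0.14+0j), -0.11+0.00j], [(-0.14-0j), (0.07+0j), (0.06+0j)], [-0.29-0.00j, (0.14+0j), 0.11+0.00j]] + [[0.02+0.10j, -0.15-0.02j, (0.09+0.11j)], [0.09+0.12j, (-0.21+0.07j), 0.19+0.09j], [(-0.07+0.1j), (-0.11-0.14j), (-0.01+0.16j)]] + [[(0.02-0.1j), (-0.15+0.02j), 0.09-0.11j], [(0.09-0.12j), (-0.21-0.07j), 0.19-0.09j], [(-0.07-0.1j), -0.11+0.14j, (-0.01-0.16j)]]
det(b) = 0.07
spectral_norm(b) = 0.69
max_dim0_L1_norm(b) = 0.84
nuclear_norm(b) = 1.40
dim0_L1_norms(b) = [0.76, 0.84, 0.59]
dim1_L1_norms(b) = [0.81, 0.8, 0.58]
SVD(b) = [[-0.71, 0.33, 0.62], [-0.7, -0.47, -0.54], [0.11, -0.82, 0.56]] @ diag([0.6946679839864954, 0.5061156374320404, 0.19489318502938507]) @ [[-0.41,0.77,-0.49], [0.86,0.14,-0.5], [-0.31,-0.62,-0.72]]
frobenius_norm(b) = 0.88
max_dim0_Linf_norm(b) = 0.43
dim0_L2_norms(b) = [0.52, 0.55, 0.44]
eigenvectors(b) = [[(-0.65+0j), (-0.42-0.2j), -0.42+0.20j], [0.34+0.00j, -0.69+0.00j, -0.69-0.00j], [0.68+0.00j, -0.19-0.51j, -0.19+0.51j]]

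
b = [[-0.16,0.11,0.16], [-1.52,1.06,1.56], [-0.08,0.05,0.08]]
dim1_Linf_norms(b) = [0.16, 1.56, 0.08]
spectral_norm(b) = 2.44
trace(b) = 0.98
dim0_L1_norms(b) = [1.76, 1.22, 1.8]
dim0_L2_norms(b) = [1.53, 1.07, 1.57]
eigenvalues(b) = [0.98, -0.0, 0.01]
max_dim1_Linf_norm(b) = 1.56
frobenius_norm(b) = 2.44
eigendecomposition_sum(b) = [[-0.16, 0.11, 0.16], [-1.53, 1.06, 1.57], [-0.07, 0.05, 0.07]] + [[-0.00, 0.00, -0.00], [-0.0, 0.0, -0.00], [-0.00, 0.0, -0.00]] + [[0.0, -0.0, -0.0], [0.01, -0.0, -0.01], [-0.01, 0.0, 0.01]]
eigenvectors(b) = [[-0.10,-0.76,-0.15], [-0.99,-0.18,-0.88], [-0.05,-0.62,0.45]]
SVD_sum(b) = [[-0.16, 0.11, 0.16], [-1.52, 1.06, 1.56], [-0.08, 0.05, 0.08]] + [[-0.0, -0.00, -0.00], [0.0, 0.00, 0.00], [-0.0, -0.0, -0.00]] + [[-0.00, 0.0, -0.0],  [0.00, -0.00, 0.0],  [0.0, -0.00, 0.00]]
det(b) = -0.00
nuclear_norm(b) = 2.45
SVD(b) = [[-0.10, 0.28, -0.95], [-0.99, -0.08, 0.08], [-0.05, 0.96, 0.29]] @ diag([2.4384767238661245, 0.004912277657280741, 0.002671458656084358]) @ [[0.63, -0.44, -0.64], [-0.6, -0.8, -0.04], [0.5, -0.41, 0.76]]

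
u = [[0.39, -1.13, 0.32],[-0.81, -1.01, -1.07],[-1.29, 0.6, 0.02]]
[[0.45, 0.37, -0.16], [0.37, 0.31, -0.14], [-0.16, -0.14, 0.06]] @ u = [[0.08, -0.98, -0.26],[0.07, -0.82, -0.22],[-0.03, 0.36, 0.1]]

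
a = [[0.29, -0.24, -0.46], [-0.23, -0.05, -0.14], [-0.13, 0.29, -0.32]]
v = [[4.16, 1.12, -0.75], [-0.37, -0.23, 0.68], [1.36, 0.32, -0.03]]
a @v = [[0.67, 0.23, -0.37], [-1.13, -0.29, 0.14], [-1.08, -0.31, 0.30]]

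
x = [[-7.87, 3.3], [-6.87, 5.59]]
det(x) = -21.322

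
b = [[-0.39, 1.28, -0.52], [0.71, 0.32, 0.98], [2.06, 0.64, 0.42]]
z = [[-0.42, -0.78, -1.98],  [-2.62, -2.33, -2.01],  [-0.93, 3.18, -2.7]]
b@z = [[-2.71,-4.33,-0.4], [-2.05,1.82,-4.70], [-2.93,-1.76,-6.5]]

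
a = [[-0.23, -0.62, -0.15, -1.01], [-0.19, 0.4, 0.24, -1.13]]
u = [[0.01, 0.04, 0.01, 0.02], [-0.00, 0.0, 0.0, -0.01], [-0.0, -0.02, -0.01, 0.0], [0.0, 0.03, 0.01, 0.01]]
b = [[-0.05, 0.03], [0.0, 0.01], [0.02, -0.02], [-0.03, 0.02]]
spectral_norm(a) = 1.55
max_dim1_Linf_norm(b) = 0.05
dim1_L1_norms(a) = [2.01, 1.96]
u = b @ a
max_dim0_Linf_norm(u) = 0.04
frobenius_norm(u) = 0.06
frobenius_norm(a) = 1.74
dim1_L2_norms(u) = [0.05, 0.01, 0.02, 0.03]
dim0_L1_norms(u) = [0.01, 0.09, 0.03, 0.04]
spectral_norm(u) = 0.06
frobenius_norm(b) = 0.07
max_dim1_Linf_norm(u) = 0.04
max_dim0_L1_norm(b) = 0.1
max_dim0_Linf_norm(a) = 1.13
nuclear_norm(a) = 2.33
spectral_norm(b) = 0.07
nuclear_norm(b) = 0.08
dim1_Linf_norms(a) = [1.01, 1.13]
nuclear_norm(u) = 0.08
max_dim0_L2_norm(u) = 0.05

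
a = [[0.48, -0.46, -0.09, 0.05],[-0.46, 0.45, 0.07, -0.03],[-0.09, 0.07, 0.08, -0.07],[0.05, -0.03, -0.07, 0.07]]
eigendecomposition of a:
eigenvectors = [[0.71, -0.01, -0.63, 0.32],  [-0.69, 0.20, -0.65, 0.26],  [-0.14, -0.69, 0.2, 0.69],  [0.07, 0.70, 0.38, 0.60]]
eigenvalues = [0.95, 0.13, 0.0, 0.0]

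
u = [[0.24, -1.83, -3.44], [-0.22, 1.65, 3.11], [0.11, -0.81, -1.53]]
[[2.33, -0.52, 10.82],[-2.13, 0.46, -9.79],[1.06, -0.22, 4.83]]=u @ [[4.17, 3.51, 3.45], [1.83, 0.82, 1.14], [-1.36, -0.04, -3.51]]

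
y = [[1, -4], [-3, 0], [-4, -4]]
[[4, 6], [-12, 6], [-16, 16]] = y @ [[4, -2], [0, -2]]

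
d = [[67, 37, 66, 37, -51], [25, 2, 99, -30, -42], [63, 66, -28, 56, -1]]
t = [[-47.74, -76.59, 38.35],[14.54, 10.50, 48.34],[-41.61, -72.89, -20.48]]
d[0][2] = 66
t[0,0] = -47.74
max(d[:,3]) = 56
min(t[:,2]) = -20.48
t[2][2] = -20.48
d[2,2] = -28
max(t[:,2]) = 48.34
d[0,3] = 37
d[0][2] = 66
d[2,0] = 63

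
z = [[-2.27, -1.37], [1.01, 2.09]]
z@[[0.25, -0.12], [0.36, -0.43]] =[[-1.06, 0.86], [1.00, -1.02]]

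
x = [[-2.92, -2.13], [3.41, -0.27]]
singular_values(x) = [4.67, 1.72]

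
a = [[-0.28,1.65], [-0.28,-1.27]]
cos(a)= [[1.15, 1.20], [-0.20, 0.43]]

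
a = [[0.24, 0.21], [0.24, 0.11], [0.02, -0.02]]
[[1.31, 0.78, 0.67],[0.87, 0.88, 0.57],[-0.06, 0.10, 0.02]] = a@[[1.62, 4.15, 1.9], [4.41, -1.01, 1.03]]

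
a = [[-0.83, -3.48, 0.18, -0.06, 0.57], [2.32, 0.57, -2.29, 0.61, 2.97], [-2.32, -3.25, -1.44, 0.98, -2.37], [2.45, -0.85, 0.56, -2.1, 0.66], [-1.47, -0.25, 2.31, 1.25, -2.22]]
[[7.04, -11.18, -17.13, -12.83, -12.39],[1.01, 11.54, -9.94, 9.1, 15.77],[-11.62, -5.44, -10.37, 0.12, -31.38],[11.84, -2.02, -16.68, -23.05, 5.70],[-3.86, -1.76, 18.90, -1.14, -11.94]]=a @ [[0.32, 3.87, -1.14, -3.44, 1.08], [-1.34, 1.89, 5.04, 4.45, 4.22], [3.14, -1.62, 3.73, -3.50, 1.45], [-2.83, 3.80, 5.07, 4.62, -1.20], [3.35, -1.53, -1.59, 1.25, 5.02]]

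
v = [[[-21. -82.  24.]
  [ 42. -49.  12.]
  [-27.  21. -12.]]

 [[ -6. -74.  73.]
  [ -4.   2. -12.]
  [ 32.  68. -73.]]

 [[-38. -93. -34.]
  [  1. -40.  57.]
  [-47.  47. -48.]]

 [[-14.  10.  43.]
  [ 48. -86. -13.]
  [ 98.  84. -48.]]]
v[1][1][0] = -4.0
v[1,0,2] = 73.0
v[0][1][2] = 12.0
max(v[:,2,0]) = 98.0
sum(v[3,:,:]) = 122.0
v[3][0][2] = 43.0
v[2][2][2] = -48.0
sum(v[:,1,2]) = 44.0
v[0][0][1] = -82.0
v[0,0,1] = -82.0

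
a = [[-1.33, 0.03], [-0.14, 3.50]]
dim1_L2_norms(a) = [1.33, 3.5]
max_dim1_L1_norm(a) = 3.64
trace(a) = 2.17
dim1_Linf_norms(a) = [1.33, 3.5]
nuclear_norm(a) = 4.83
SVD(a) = [[0.03, 1.00], [1.00, -0.03]] @ diag([3.503950612974464, 1.3273018126394163]) @ [[-0.05, 1.00], [-1.00, -0.05]]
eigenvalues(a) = [-1.33, 3.5]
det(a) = -4.65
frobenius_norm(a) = 3.75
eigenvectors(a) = [[-1.00, -0.01], [-0.03, -1.0]]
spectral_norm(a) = 3.50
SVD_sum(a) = [[-0.00,0.10], [-0.18,3.5]] + [[-1.33, -0.07],[0.04, 0.00]]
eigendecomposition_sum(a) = [[-1.33, 0.01], [-0.04, 0.00]] + [[-0.00, 0.02], [-0.10, 3.50]]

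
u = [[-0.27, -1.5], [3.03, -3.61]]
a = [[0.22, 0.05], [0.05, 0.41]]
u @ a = [[-0.13, -0.63], [0.49, -1.33]]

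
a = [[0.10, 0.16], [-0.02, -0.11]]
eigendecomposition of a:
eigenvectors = [[0.99, -0.64], [-0.1, 0.77]]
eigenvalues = [0.08, -0.09]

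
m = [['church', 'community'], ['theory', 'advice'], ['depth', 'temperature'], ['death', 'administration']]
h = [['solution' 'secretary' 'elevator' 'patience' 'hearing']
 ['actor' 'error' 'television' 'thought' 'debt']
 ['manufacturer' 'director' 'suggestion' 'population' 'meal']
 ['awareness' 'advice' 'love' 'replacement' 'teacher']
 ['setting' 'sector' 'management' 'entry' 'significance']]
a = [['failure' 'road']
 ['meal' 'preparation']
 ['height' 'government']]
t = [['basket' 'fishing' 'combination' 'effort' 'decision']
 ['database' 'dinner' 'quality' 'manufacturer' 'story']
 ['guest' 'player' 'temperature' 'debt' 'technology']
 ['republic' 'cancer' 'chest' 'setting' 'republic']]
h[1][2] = 'television'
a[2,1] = 'government'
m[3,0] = 'death'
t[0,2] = 'combination'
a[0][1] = 'road'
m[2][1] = 'temperature'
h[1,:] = ['actor', 'error', 'television', 'thought', 'debt']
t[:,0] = ['basket', 'database', 'guest', 'republic']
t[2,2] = 'temperature'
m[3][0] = 'death'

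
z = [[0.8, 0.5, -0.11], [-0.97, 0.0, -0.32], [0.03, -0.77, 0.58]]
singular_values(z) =[1.32, 1.07, 0.0]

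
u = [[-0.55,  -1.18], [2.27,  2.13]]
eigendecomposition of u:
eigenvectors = [[(0.48-0.34j), 0.48+0.34j],  [(-0.81+0j), -0.81-0.00j]]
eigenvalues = [(0.79+0.94j), (0.79-0.94j)]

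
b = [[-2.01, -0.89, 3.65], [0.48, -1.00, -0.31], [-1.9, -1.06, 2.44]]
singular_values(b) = [5.35, 1.15, 0.44]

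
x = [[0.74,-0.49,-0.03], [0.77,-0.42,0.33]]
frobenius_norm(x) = 1.29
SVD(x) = [[-0.69, -0.73], [-0.73, 0.69]] @ diag([1.2650729116972756, 0.2576635948087671]) @ [[-0.84, 0.51, -0.17], [-0.04, 0.26, 0.96]]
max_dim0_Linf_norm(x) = 0.77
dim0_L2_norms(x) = [1.07, 0.65, 0.33]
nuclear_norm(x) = 1.52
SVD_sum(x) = [[0.73, -0.44, 0.15], [0.78, -0.47, 0.16]] + [[0.01, -0.05, -0.18], [-0.01, 0.05, 0.17]]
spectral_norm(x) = 1.27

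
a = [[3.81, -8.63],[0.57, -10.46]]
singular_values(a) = [13.87, 2.52]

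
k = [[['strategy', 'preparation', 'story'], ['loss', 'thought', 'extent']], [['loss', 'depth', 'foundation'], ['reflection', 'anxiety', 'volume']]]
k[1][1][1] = 'anxiety'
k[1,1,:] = ['reflection', 'anxiety', 'volume']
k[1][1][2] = 'volume'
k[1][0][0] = 'loss'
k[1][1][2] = 'volume'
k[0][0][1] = 'preparation'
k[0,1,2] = 'extent'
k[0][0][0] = 'strategy'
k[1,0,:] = ['loss', 'depth', 'foundation']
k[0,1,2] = 'extent'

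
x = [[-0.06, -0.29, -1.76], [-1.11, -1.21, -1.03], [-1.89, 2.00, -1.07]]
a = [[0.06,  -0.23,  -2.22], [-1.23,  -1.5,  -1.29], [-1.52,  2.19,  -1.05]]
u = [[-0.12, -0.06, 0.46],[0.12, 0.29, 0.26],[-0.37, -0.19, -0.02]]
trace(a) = -2.49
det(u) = 0.04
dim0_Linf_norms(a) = [1.52, 2.19, 2.22]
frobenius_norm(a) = 4.32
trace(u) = 0.15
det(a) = 11.15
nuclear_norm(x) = 6.41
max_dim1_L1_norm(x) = 4.96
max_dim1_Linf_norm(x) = 2.0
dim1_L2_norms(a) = [2.23, 2.33, 2.87]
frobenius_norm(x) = 3.96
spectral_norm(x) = 3.06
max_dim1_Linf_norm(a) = 2.22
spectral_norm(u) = 0.55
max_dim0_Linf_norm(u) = 0.46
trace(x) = -2.34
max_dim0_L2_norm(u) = 0.53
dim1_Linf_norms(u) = [0.46, 0.29, 0.37]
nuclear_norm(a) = 7.13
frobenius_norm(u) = 0.75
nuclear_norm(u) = 1.19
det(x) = 7.51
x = u + a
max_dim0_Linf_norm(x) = 2.0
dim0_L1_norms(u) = [0.61, 0.54, 0.74]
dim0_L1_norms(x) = [3.06, 3.5, 3.86]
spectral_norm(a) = 3.09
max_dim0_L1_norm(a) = 4.56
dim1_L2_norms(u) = [0.48, 0.41, 0.42]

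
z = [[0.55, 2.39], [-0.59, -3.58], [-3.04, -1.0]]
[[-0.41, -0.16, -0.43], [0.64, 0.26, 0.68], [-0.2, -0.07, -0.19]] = z @ [[0.13, 0.05, 0.13], [-0.20, -0.08, -0.21]]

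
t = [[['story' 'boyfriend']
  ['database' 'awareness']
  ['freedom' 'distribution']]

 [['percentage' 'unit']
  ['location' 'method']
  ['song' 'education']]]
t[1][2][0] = 'song'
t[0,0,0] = 'story'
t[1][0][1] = 'unit'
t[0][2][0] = 'freedom'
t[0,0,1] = 'boyfriend'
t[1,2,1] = 'education'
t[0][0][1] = 'boyfriend'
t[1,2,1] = 'education'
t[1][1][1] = 'method'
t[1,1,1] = 'method'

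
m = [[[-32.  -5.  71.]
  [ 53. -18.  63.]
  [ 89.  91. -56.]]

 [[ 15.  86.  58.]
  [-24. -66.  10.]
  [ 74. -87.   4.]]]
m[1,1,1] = -66.0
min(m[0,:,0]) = -32.0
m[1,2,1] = -87.0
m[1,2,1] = -87.0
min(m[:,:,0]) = -32.0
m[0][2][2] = -56.0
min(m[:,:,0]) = -32.0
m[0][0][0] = -32.0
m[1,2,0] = 74.0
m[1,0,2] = 58.0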